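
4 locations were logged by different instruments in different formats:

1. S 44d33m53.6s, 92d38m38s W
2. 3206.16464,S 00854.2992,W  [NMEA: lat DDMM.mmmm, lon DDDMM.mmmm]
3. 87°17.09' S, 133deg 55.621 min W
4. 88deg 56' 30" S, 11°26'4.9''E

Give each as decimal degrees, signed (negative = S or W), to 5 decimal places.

Point 1:
  φ: 44 + 33/60 + 53.6/3600 = 44.564889
  hemisphere S, so the sign is −
  λ: 92 + 38/60 + 38/3600 = 92.643889
  W → negative
Point 2:
  φ: degrees = first 2 digits = 32, minutes = 6.16464; 32 + 6.16464/60 = 32.102744
  hemisphere S, so the sign is −
  Longitude: split at 3 digits → 008° and 54.2992′; 8 + 54.2992/60 = 8.904987
  hemisphere W, so the sign is −
Point 3:
  Lat: 87 + 17.09/60 = 87.284833
  S ⇒ negate
  Longitude: 55.621′ = 0.927017°; total 133.927017
  hemisphere W, so the sign is −
Point 4:
  Lat: 88 + 56/60 + 30/3600 = 88.941667
  S → negative
  Longitude: 11° + 26/60 + 4.9/3600 = 11 + 0.433333 + 0.001361 = 11.434694
  E → positive

1. -44.56489, -92.64389
2. -32.10274, -8.90499
3. -87.28483, -133.92702
4. -88.94167, 11.43469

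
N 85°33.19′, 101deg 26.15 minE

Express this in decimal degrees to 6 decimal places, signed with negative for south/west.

Lat: 33.19′ = 0.553167°; total 85.5531667
N → positive
Lon: 26.15′ = 0.435833°; total 101.4358333
E ⇒ keep positive

85.553167, 101.435833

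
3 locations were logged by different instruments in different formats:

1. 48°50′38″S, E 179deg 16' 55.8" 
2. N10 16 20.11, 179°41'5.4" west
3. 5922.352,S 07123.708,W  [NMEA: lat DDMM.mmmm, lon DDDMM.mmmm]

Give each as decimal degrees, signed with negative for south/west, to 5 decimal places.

Point 1:
  Lat: 48° + 50/60 + 38/3600 = 48 + 0.833333 + 0.010556 = 48.843889
  hemisphere S, so the sign is −
  λ: 179° + 16/60 + 55.8/3600 = 179 + 0.266667 + 0.015500 = 179.282167
  E → positive
Point 2:
  Latitude: 10 + 16/60 + 20.11/3600 = 10.272253
  N ⇒ keep positive
  λ: 41′ + 5.4″ = 41.09000′; 179 + 41.09000/60 = 179.684833
  W ⇒ negate
Point 3:
  Latitude: degrees = first 2 digits = 59, minutes = 22.352; 59 + 22.352/60 = 59.372533
  S → negative
  λ: split at 3 digits → 071° and 23.708′; 71 + 23.708/60 = 71.395133
  W → negative

1. -48.84389, 179.28217
2. 10.27225, -179.68483
3. -59.37253, -71.39513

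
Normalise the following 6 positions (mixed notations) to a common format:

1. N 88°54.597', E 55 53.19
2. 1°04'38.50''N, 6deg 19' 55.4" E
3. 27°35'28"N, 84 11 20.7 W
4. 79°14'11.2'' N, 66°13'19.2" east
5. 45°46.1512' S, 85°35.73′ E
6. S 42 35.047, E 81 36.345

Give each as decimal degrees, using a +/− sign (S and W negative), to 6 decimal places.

1. 88.909950, 55.886500
2. 1.077361, 6.332056
3. 27.591111, -84.189083
4. 79.236444, 66.222000
5. -45.769187, 85.595500
6. -42.584117, 81.605750

Point 1:
  Latitude: 54.597′ = 0.909950°; total 88.9099500
  N → positive
  λ: 53.19′ = 0.886500°; total 55.8865000
  E ⇒ keep positive
Point 2:
  φ: 4′ + 38.5″ = 4.64167′; 1 + 4.64167/60 = 1.0773611
  N ⇒ keep positive
  λ: 19′ + 55.4″ = 19.92333′; 6 + 19.92333/60 = 6.3320556
  E → positive
Point 3:
  Lat: 35′ + 28″ = 35.46667′; 27 + 35.46667/60 = 27.5911111
  N ⇒ keep positive
  Lon: 84 + 11/60 + 20.7/3600 = 84.1890833
  W ⇒ negate
Point 4:
  Latitude: 79° + 14/60 + 11.2/3600 = 79 + 0.233333 + 0.003111 = 79.2364444
  N ⇒ keep positive
  Longitude: 13′ + 19.2″ = 13.32000′; 66 + 13.32000/60 = 66.2220000
  E → positive
Point 5:
  φ: 45 + 46.1512/60 = 45.7691867
  S → negative
  λ: 35.73′ = 0.595500°; total 85.5955000
  E ⇒ keep positive
Point 6:
  Latitude: 42 + 35.047/60 = 42.5841167
  hemisphere S, so the sign is −
  Lon: 81 + 36.345/60 = 81.6057500
  E → positive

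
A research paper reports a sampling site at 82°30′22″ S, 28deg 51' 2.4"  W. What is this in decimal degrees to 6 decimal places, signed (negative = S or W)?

φ: 30′ + 22″ = 30.36667′; 82 + 30.36667/60 = 82.5061111
S → negative
Lon: 51′ + 2.4″ = 51.04000′; 28 + 51.04000/60 = 28.8506667
W → negative

-82.506111, -28.850667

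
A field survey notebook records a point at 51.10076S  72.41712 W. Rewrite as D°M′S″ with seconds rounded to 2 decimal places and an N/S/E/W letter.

Latitude: 0.100760° → 6.04560′; 0.04560 × 60 = 2.7360″
Longitude: 0.417120° → 25.02720′; 0.02720 × 60 = 1.6320″

51°06′2.74″ S, 72°25′1.63″ W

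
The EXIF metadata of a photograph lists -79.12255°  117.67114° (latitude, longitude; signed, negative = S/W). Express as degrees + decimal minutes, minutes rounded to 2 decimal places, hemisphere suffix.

Latitude is negative → S; |value| = 79.122550
φ: fractional part 0.122550 → 7.3530 minutes
λ: minutes = (117.671140 − 117) × 60 = 40.2684

79° 7.35′ S, 117° 40.27′ E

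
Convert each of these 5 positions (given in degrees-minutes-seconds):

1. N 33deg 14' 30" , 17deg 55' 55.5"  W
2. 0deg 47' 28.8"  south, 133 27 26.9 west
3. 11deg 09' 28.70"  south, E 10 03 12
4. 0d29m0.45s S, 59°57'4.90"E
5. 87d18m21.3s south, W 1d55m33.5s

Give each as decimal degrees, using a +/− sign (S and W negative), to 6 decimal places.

Point 1:
  Lat: 33 + 14/60 + 30/3600 = 33.2416667
  N ⇒ keep positive
  λ: 17° + 55/60 + 55.5/3600 = 17 + 0.916667 + 0.015417 = 17.9320833
  hemisphere W, so the sign is −
Point 2:
  Latitude: 47′ + 28.8″ = 47.48000′; 0 + 47.48000/60 = 0.7913333
  hemisphere S, so the sign is −
  Lon: 27′ + 26.9″ = 27.44833′; 133 + 27.44833/60 = 133.4574722
  W ⇒ negate
Point 3:
  φ: 11° + 9/60 + 28.7/3600 = 11 + 0.150000 + 0.007972 = 11.1579722
  S → negative
  λ: 10 + 3/60 + 12/3600 = 10.0533333
  E ⇒ keep positive
Point 4:
  Latitude: 0° + 29/60 + 0.45/3600 = 0 + 0.483333 + 0.000125 = 0.4834583
  S → negative
  Lon: 57′ + 4.9″ = 57.08167′; 59 + 57.08167/60 = 59.9513611
  E ⇒ keep positive
Point 5:
  Latitude: 87° + 18/60 + 21.3/3600 = 87 + 0.300000 + 0.005917 = 87.3059167
  hemisphere S, so the sign is −
  Lon: 55′ + 33.5″ = 55.55833′; 1 + 55.55833/60 = 1.9259722
  W → negative

1. 33.241667, -17.932083
2. -0.791333, -133.457472
3. -11.157972, 10.053333
4. -0.483458, 59.951361
5. -87.305917, -1.925972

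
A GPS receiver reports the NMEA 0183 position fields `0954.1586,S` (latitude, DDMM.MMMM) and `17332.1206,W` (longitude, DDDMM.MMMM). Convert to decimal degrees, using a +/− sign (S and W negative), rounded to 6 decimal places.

Latitude: split at 2 digits → 09° and 54.1586′; 9 + 54.1586/60 = 9.9026433
S → negative
λ: split at 3 digits → 173° and 32.1206′; 173 + 32.1206/60 = 173.5353433
W → negative

-9.902643, -173.535343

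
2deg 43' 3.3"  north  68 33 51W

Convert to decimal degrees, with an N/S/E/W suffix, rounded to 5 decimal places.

2.71758° N, 68.56417° W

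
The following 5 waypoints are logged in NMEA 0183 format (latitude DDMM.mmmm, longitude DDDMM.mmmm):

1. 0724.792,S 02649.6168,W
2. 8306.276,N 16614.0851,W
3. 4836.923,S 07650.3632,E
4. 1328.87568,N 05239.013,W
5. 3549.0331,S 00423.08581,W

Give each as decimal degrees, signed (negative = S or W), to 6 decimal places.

1. -7.413200, -26.826947
2. 83.104600, -166.234752
3. -48.615383, 76.839387
4. 13.481261, -52.650217
5. -35.817218, -4.384764

Point 1:
  Latitude: degrees = first 2 digits = 7, minutes = 24.792; 7 + 24.792/60 = 7.4132000
  S ⇒ negate
  Lon: degrees = first 3 digits = 26, minutes = 49.6168; 26 + 49.6168/60 = 26.8269467
  W ⇒ negate
Point 2:
  Lat: split at 2 digits → 83° and 6.276′; 83 + 6.276/60 = 83.1046000
  N → positive
  Lon: split at 3 digits → 166° and 14.0851′; 166 + 14.0851/60 = 166.2347517
  W → negative
Point 3:
  Latitude: degrees = first 2 digits = 48, minutes = 36.923; 48 + 36.923/60 = 48.6153833
  hemisphere S, so the sign is −
  λ: split at 3 digits → 076° and 50.3632′; 76 + 50.3632/60 = 76.8393867
  E → positive
Point 4:
  Lat: degrees = first 2 digits = 13, minutes = 28.87568; 13 + 28.87568/60 = 13.4812613
  N ⇒ keep positive
  Longitude: split at 3 digits → 052° and 39.013′; 52 + 39.013/60 = 52.6502167
  W → negative
Point 5:
  φ: split at 2 digits → 35° and 49.0331′; 35 + 49.0331/60 = 35.8172183
  hemisphere S, so the sign is −
  λ: degrees = first 3 digits = 4, minutes = 23.08581; 4 + 23.08581/60 = 4.3847635
  W → negative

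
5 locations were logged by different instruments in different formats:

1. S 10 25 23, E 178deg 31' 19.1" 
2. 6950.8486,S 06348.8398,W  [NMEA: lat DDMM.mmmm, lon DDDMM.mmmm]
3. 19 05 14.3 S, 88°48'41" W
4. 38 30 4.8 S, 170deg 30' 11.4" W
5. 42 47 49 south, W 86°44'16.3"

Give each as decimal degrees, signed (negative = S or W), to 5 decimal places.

1. -10.42306, 178.52197
2. -69.84748, -63.81400
3. -19.08731, -88.81139
4. -38.50133, -170.50317
5. -42.79694, -86.73786

Point 1:
  φ: 25′ + 23″ = 25.38333′; 10 + 25.38333/60 = 10.423056
  S ⇒ negate
  Lon: 31′ + 19.1″ = 31.31833′; 178 + 31.31833/60 = 178.521972
  E ⇒ keep positive
Point 2:
  Lat: split at 2 digits → 69° and 50.8486′; 69 + 50.8486/60 = 69.847477
  S → negative
  Lon: degrees = first 3 digits = 63, minutes = 48.8398; 63 + 48.8398/60 = 63.813997
  W → negative
Point 3:
  Latitude: 5′ + 14.3″ = 5.23833′; 19 + 5.23833/60 = 19.087306
  hemisphere S, so the sign is −
  Lon: 88 + 48/60 + 41/3600 = 88.811389
  W → negative
Point 4:
  Latitude: 38° + 30/60 + 4.8/3600 = 38 + 0.500000 + 0.001333 = 38.501333
  hemisphere S, so the sign is −
  Lon: 170 + 30/60 + 11.4/3600 = 170.503167
  W → negative
Point 5:
  φ: 42° + 47/60 + 49/3600 = 42 + 0.783333 + 0.013611 = 42.796944
  S ⇒ negate
  Longitude: 86° + 44/60 + 16.3/3600 = 86 + 0.733333 + 0.004528 = 86.737861
  hemisphere W, so the sign is −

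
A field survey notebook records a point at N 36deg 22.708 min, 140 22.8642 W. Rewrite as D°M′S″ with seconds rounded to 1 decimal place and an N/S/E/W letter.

φ: fractional minutes 0.70800 × 60 = 42.480″
Lon: 22.86420′ → 22′ and 0.86420 × 60 = 51.852″

36°22′42.5″ N, 140°22′51.9″ W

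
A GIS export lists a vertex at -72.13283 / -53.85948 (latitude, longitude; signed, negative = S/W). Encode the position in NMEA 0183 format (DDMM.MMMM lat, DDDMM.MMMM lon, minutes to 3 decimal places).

7207.970,S / 05351.569,W

Latitude is negative → S; |value| = 72.132830
Lat: 72° + 0.132830 × 60 = 72° 7.96980′
Longitude is negative → W; |value| = 53.859480
Lon: 53° + 0.859480 × 60 = 53° 51.56880′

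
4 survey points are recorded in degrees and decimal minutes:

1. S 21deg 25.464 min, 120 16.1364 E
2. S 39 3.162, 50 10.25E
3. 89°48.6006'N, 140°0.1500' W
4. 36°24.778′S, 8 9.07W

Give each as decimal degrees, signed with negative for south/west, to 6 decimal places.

1. -21.424400, 120.268940
2. -39.052700, 50.170833
3. 89.810010, -140.002500
4. -36.412967, -8.151167

Point 1:
  φ: 21 + 25.464/60 = 21.4244000
  hemisphere S, so the sign is −
  Lon: 120 + 16.1364/60 = 120.2689400
  E ⇒ keep positive
Point 2:
  Lat: 39 + 3.162/60 = 39.0527000
  S ⇒ negate
  λ: 10.25′ = 0.170833°; total 50.1708333
  E ⇒ keep positive
Point 3:
  Latitude: 48.6006′ = 0.810010°; total 89.8100100
  N ⇒ keep positive
  Lon: 0.15′ = 0.002500°; total 140.0025000
  W → negative
Point 4:
  φ: 36 + 24.778/60 = 36.4129667
  S ⇒ negate
  Lon: 9.07′ = 0.151167°; total 8.1511667
  W → negative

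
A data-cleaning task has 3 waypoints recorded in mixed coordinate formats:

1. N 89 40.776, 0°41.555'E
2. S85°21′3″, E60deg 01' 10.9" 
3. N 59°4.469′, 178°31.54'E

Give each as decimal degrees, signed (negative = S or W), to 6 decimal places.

Point 1:
  φ: 40.776′ = 0.679600°; total 89.6796000
  N → positive
  λ: 41.555′ = 0.692583°; total 0.6925833
  E ⇒ keep positive
Point 2:
  Latitude: 85 + 21/60 + 3/3600 = 85.3508333
  hemisphere S, so the sign is −
  Lon: 60 + 1/60 + 10.9/3600 = 60.0196944
  E → positive
Point 3:
  Latitude: 59 + 4.469/60 = 59.0744833
  N → positive
  Lon: 178 + 31.54/60 = 178.5256667
  E ⇒ keep positive

1. 89.679600, 0.692583
2. -85.350833, 60.019694
3. 59.074483, 178.525667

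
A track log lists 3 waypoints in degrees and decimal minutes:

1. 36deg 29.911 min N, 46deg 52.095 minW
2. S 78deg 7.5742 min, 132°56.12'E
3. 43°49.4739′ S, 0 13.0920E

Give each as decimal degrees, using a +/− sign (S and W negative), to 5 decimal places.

1. 36.49852, -46.86825
2. -78.12624, 132.93533
3. -43.82457, 0.21820

Point 1:
  Lat: 36 + 29.911/60 = 36.498517
  N → positive
  Longitude: 46 + 52.095/60 = 46.868250
  W → negative
Point 2:
  Lat: 7.5742′ = 0.126237°; total 78.126237
  hemisphere S, so the sign is −
  λ: 132 + 56.12/60 = 132.935333
  E → positive
Point 3:
  Lat: 43 + 49.4739/60 = 43.824565
  S ⇒ negate
  Longitude: 0 + 13.092/60 = 0.218200
  E ⇒ keep positive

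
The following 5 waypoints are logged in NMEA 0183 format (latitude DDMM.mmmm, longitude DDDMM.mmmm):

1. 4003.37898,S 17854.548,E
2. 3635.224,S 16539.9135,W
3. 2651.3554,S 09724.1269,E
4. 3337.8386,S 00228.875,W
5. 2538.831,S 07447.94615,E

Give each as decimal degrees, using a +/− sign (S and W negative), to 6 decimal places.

Point 1:
  Latitude: degrees = first 2 digits = 40, minutes = 3.37898; 40 + 3.37898/60 = 40.0563163
  S → negative
  λ: degrees = first 3 digits = 178, minutes = 54.548; 178 + 54.548/60 = 178.9091333
  E ⇒ keep positive
Point 2:
  φ: degrees = first 2 digits = 36, minutes = 35.224; 36 + 35.224/60 = 36.5870667
  hemisphere S, so the sign is −
  λ: degrees = first 3 digits = 165, minutes = 39.9135; 165 + 39.9135/60 = 165.6652250
  W ⇒ negate
Point 3:
  φ: split at 2 digits → 26° and 51.3554′; 26 + 51.3554/60 = 26.8559233
  hemisphere S, so the sign is −
  Longitude: degrees = first 3 digits = 97, minutes = 24.1269; 97 + 24.1269/60 = 97.4021150
  E → positive
Point 4:
  φ: split at 2 digits → 33° and 37.8386′; 33 + 37.8386/60 = 33.6306433
  hemisphere S, so the sign is −
  Longitude: split at 3 digits → 002° and 28.875′; 2 + 28.875/60 = 2.4812500
  W → negative
Point 5:
  Lat: degrees = first 2 digits = 25, minutes = 38.831; 25 + 38.831/60 = 25.6471833
  S ⇒ negate
  λ: split at 3 digits → 074° and 47.94615′; 74 + 47.94615/60 = 74.7991025
  E → positive

1. -40.056316, 178.909133
2. -36.587067, -165.665225
3. -26.855923, 97.402115
4. -33.630643, -2.481250
5. -25.647183, 74.799103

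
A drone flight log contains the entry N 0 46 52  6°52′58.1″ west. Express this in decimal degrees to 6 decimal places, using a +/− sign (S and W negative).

0.781111, -6.882806

Latitude: 46′ + 52″ = 46.86667′; 0 + 46.86667/60 = 0.7811111
N ⇒ keep positive
Longitude: 52′ + 58.1″ = 52.96833′; 6 + 52.96833/60 = 6.8828056
W → negative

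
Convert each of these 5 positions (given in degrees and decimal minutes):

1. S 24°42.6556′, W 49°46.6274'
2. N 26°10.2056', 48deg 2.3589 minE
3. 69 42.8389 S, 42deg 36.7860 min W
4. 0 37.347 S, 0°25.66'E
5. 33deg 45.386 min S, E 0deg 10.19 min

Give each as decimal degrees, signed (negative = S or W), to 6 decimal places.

1. -24.710927, -49.777123
2. 26.170093, 48.039315
3. -69.713982, -42.613100
4. -0.622450, 0.427667
5. -33.756433, 0.169833

Point 1:
  Latitude: 24 + 42.6556/60 = 24.7109267
  S → negative
  Lon: 49 + 46.6274/60 = 49.7771233
  W → negative
Point 2:
  φ: 10.2056′ = 0.170093°; total 26.1700933
  N ⇒ keep positive
  Longitude: 2.3589′ = 0.039315°; total 48.0393150
  E ⇒ keep positive
Point 3:
  Latitude: 69 + 42.8389/60 = 69.7139817
  S → negative
  Lon: 36.786′ = 0.613100°; total 42.6131000
  W ⇒ negate
Point 4:
  Lat: 37.347′ = 0.622450°; total 0.6224500
  S → negative
  Lon: 25.66′ = 0.427667°; total 0.4276667
  E → positive
Point 5:
  Latitude: 45.386′ = 0.756433°; total 33.7564333
  S → negative
  Longitude: 0 + 10.19/60 = 0.1698333
  E ⇒ keep positive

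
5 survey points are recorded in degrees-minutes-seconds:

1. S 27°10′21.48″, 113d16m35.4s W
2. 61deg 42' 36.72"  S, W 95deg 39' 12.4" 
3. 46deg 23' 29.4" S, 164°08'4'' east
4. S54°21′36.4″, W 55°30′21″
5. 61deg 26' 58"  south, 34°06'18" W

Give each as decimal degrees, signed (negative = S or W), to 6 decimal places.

Point 1:
  Lat: 27 + 10/60 + 21.48/3600 = 27.1726333
  hemisphere S, so the sign is −
  Lon: 113 + 16/60 + 35.4/3600 = 113.2765000
  W ⇒ negate
Point 2:
  Lat: 42′ + 36.72″ = 42.61200′; 61 + 42.61200/60 = 61.7102000
  hemisphere S, so the sign is −
  Longitude: 95 + 39/60 + 12.4/3600 = 95.6534444
  W ⇒ negate
Point 3:
  Latitude: 23′ + 29.4″ = 23.49000′; 46 + 23.49000/60 = 46.3915000
  S → negative
  Longitude: 164 + 8/60 + 4/3600 = 164.1344444
  E → positive
Point 4:
  φ: 54 + 21/60 + 36.4/3600 = 54.3601111
  hemisphere S, so the sign is −
  λ: 30′ + 21″ = 30.35000′; 55 + 30.35000/60 = 55.5058333
  hemisphere W, so the sign is −
Point 5:
  Latitude: 26′ + 58″ = 26.96667′; 61 + 26.96667/60 = 61.4494444
  hemisphere S, so the sign is −
  Longitude: 34° + 6/60 + 18/3600 = 34 + 0.100000 + 0.005000 = 34.1050000
  hemisphere W, so the sign is −

1. -27.172633, -113.276500
2. -61.710200, -95.653444
3. -46.391500, 164.134444
4. -54.360111, -55.505833
5. -61.449444, -34.105000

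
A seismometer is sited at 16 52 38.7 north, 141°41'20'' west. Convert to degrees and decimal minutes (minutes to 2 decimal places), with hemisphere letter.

16° 52.65′ N, 141° 41.33′ W

Latitude: seconds/60 = 0.64500; minutes = 52 + 0.64500 = 52.6450
Lon: 41 + 20/60 = 41.3333′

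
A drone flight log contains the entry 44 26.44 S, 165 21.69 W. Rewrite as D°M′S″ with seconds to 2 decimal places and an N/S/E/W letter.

φ: fractional minutes 0.44000 × 60 = 26.4000″
Lon: fractional minutes 0.69000 × 60 = 41.4000″

44°26′26.40″ S, 165°21′41.40″ W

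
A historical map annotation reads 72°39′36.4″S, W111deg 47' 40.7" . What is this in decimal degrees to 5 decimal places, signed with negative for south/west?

Latitude: 39′ + 36.4″ = 39.60667′; 72 + 39.60667/60 = 72.660111
S ⇒ negate
λ: 111 + 47/60 + 40.7/3600 = 111.794639
W → negative

-72.66011, -111.79464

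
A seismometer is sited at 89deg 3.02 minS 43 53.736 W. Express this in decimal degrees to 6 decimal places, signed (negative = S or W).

Latitude: 89 + 3.02/60 = 89.0503333
hemisphere S, so the sign is −
Longitude: 53.736′ = 0.895600°; total 43.8956000
hemisphere W, so the sign is −

-89.050333, -43.895600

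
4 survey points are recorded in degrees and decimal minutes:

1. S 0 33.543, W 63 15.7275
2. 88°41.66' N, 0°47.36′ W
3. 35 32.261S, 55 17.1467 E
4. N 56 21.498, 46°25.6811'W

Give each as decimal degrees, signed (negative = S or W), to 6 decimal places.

1. -0.559050, -63.262125
2. 88.694333, -0.789333
3. -35.537683, 55.285778
4. 56.358300, -46.428018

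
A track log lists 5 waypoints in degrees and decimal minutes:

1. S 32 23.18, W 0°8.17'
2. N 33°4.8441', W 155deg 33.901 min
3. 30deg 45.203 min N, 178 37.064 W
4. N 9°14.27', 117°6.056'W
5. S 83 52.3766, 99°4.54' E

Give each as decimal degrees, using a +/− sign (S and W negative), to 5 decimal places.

Point 1:
  φ: 32 + 23.18/60 = 32.386333
  S → negative
  Longitude: 8.17′ = 0.136167°; total 0.136167
  W → negative
Point 2:
  Latitude: 33 + 4.8441/60 = 33.080735
  N → positive
  Longitude: 33.901′ = 0.565017°; total 155.565017
  W → negative
Point 3:
  Latitude: 30 + 45.203/60 = 30.753383
  N → positive
  Longitude: 178 + 37.064/60 = 178.617733
  W ⇒ negate
Point 4:
  Lat: 9 + 14.27/60 = 9.237833
  N ⇒ keep positive
  Longitude: 6.056′ = 0.100933°; total 117.100933
  W ⇒ negate
Point 5:
  φ: 83 + 52.3766/60 = 83.872943
  S → negative
  Lon: 99 + 4.54/60 = 99.075667
  E ⇒ keep positive

1. -32.38633, -0.13617
2. 33.08074, -155.56502
3. 30.75338, -178.61773
4. 9.23783, -117.10093
5. -83.87294, 99.07567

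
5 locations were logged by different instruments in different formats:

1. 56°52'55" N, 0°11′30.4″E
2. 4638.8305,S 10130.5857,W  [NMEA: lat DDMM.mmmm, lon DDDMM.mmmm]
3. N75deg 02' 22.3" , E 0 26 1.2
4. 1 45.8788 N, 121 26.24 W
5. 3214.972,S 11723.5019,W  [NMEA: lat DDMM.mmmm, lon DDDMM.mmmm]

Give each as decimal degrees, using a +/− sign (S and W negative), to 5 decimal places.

1. 56.88194, 0.19178
2. -46.64718, -101.50976
3. 75.03953, 0.43367
4. 1.76465, -121.43733
5. -32.24953, -117.39170

Point 1:
  Lat: 52′ + 55″ = 52.91667′; 56 + 52.91667/60 = 56.881944
  N → positive
  Lon: 11′ + 30.4″ = 11.50667′; 0 + 11.50667/60 = 0.191778
  E → positive
Point 2:
  Lat: degrees = first 2 digits = 46, minutes = 38.8305; 46 + 38.8305/60 = 46.647175
  S ⇒ negate
  Lon: split at 3 digits → 101° and 30.5857′; 101 + 30.5857/60 = 101.509762
  hemisphere W, so the sign is −
Point 3:
  φ: 75 + 2/60 + 22.3/3600 = 75.039528
  N ⇒ keep positive
  λ: 26′ + 1.2″ = 26.02000′; 0 + 26.02000/60 = 0.433667
  E ⇒ keep positive
Point 4:
  Latitude: 1 + 45.8788/60 = 1.764647
  N → positive
  Lon: 26.24′ = 0.437333°; total 121.437333
  hemisphere W, so the sign is −
Point 5:
  Lat: degrees = first 2 digits = 32, minutes = 14.972; 32 + 14.972/60 = 32.249533
  S → negative
  Longitude: degrees = first 3 digits = 117, minutes = 23.5019; 117 + 23.5019/60 = 117.391698
  W → negative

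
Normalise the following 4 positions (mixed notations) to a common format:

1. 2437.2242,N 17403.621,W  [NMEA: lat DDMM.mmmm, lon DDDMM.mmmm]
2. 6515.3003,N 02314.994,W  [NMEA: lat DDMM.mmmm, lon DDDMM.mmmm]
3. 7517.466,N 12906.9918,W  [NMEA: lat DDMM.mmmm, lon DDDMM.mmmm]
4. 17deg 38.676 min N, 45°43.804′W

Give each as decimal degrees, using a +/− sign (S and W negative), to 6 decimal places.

Point 1:
  Latitude: split at 2 digits → 24° and 37.2242′; 24 + 37.2242/60 = 24.6204033
  N ⇒ keep positive
  λ: split at 3 digits → 174° and 3.621′; 174 + 3.621/60 = 174.0603500
  hemisphere W, so the sign is −
Point 2:
  Lat: degrees = first 2 digits = 65, minutes = 15.3003; 65 + 15.3003/60 = 65.2550050
  N → positive
  Lon: degrees = first 3 digits = 23, minutes = 14.994; 23 + 14.994/60 = 23.2499000
  hemisphere W, so the sign is −
Point 3:
  φ: split at 2 digits → 75° and 17.466′; 75 + 17.466/60 = 75.2911000
  N ⇒ keep positive
  Lon: split at 3 digits → 129° and 6.9918′; 129 + 6.9918/60 = 129.1165300
  hemisphere W, so the sign is −
Point 4:
  Lat: 38.676′ = 0.644600°; total 17.6446000
  N ⇒ keep positive
  Longitude: 45 + 43.804/60 = 45.7300667
  hemisphere W, so the sign is −

1. 24.620403, -174.060350
2. 65.255005, -23.249900
3. 75.291100, -129.116530
4. 17.644600, -45.730067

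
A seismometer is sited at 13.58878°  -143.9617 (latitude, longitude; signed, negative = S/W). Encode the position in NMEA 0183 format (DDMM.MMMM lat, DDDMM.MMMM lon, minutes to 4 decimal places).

1335.3268,N / 14357.7020,W

φ: 13° + 0.588780 × 60 = 13° 35.326800′
Longitude is negative → W; |value| = 143.961700
Lon: 143° + 0.961700 × 60 = 143° 57.702000′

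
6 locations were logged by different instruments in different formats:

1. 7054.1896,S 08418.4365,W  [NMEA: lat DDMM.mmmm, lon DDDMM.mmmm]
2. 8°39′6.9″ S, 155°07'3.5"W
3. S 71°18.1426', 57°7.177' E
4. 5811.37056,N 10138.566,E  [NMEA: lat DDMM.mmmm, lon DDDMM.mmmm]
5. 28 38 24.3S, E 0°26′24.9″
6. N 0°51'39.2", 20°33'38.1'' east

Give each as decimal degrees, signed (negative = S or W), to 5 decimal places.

Point 1:
  Lat: split at 2 digits → 70° and 54.1896′; 70 + 54.1896/60 = 70.903160
  S ⇒ negate
  λ: split at 3 digits → 084° and 18.4365′; 84 + 18.4365/60 = 84.307275
  W → negative
Point 2:
  Lat: 8 + 39/60 + 6.9/3600 = 8.651917
  S ⇒ negate
  λ: 155 + 7/60 + 3.5/3600 = 155.117639
  hemisphere W, so the sign is −
Point 3:
  φ: 71 + 18.1426/60 = 71.302377
  hemisphere S, so the sign is −
  Longitude: 57 + 7.177/60 = 57.119617
  E ⇒ keep positive
Point 4:
  φ: split at 2 digits → 58° and 11.37056′; 58 + 11.37056/60 = 58.189509
  N → positive
  λ: split at 3 digits → 101° and 38.566′; 101 + 38.566/60 = 101.642767
  E ⇒ keep positive
Point 5:
  Lat: 38′ + 24.3″ = 38.40500′; 28 + 38.40500/60 = 28.640083
  S ⇒ negate
  Lon: 26′ + 24.9″ = 26.41500′; 0 + 26.41500/60 = 0.440250
  E → positive
Point 6:
  φ: 0 + 51/60 + 39.2/3600 = 0.860889
  N → positive
  Lon: 20 + 33/60 + 38.1/3600 = 20.560583
  E ⇒ keep positive

1. -70.90316, -84.30728
2. -8.65192, -155.11764
3. -71.30238, 57.11962
4. 58.18951, 101.64277
5. -28.64008, 0.44025
6. 0.86089, 20.56058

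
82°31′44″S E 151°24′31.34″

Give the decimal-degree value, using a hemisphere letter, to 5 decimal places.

82.52889° S, 151.40871° E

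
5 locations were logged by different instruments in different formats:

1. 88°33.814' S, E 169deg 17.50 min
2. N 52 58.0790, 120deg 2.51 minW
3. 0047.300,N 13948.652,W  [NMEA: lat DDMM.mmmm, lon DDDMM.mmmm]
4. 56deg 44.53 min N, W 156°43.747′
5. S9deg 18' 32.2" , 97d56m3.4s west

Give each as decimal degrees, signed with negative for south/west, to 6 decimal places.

1. -88.563567, 169.291667
2. 52.967983, -120.041833
3. 0.788333, -139.810867
4. 56.742167, -156.729117
5. -9.308944, -97.934278

Point 1:
  Lat: 33.814′ = 0.563567°; total 88.5635667
  hemisphere S, so the sign is −
  Longitude: 169 + 17.5/60 = 169.2916667
  E → positive
Point 2:
  φ: 58.079′ = 0.967983°; total 52.9679833
  N ⇒ keep positive
  λ: 2.51′ = 0.041833°; total 120.0418333
  hemisphere W, so the sign is −
Point 3:
  Latitude: split at 2 digits → 00° and 47.3′; 0 + 47.3/60 = 0.7883333
  N ⇒ keep positive
  Longitude: split at 3 digits → 139° and 48.652′; 139 + 48.652/60 = 139.8108667
  hemisphere W, so the sign is −
Point 4:
  φ: 56 + 44.53/60 = 56.7421667
  N ⇒ keep positive
  λ: 156 + 43.747/60 = 156.7291167
  W ⇒ negate
Point 5:
  Latitude: 9° + 18/60 + 32.2/3600 = 9 + 0.300000 + 0.008944 = 9.3089444
  S ⇒ negate
  Longitude: 97 + 56/60 + 3.4/3600 = 97.9342778
  W → negative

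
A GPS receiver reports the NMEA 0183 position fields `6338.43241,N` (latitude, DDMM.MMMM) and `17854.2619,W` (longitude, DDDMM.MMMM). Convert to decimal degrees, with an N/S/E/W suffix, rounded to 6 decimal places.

Latitude: degrees = first 2 digits = 63, minutes = 38.43241; 63 + 38.43241/60 = 63.6405402
Lon: split at 3 digits → 178° and 54.2619′; 178 + 54.2619/60 = 178.9043650

63.640540° N, 178.904365° W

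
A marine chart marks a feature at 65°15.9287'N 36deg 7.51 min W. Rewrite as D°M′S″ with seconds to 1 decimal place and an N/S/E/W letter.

65°15′55.7″ N, 36°07′30.6″ W

Latitude: 15.92870′ → 15′ and 0.92870 × 60 = 55.722″
Longitude: 7.51000′ → 7′ and 0.51000 × 60 = 30.600″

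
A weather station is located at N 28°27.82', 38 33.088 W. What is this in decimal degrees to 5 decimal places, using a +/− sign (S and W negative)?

28.46367, -38.55147

Lat: 27.82′ = 0.463667°; total 28.463667
N ⇒ keep positive
λ: 38 + 33.088/60 = 38.551467
W → negative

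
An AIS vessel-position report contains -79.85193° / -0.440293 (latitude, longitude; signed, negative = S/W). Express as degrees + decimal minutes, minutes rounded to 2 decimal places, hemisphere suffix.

Latitude is negative → S; |value| = 79.851930
Latitude: fractional part 0.851930 → 51.1158 minutes
Longitude is negative → W; |value| = 0.440293
Lon: fractional part 0.440293 → 26.4176 minutes

79° 51.12′ S, 0° 26.42′ W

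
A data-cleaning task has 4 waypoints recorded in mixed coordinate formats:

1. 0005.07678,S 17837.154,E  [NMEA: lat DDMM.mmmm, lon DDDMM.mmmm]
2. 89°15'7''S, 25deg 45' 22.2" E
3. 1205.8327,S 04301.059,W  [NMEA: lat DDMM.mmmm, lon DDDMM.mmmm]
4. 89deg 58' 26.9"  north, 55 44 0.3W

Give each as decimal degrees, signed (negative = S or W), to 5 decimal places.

1. -0.08461, 178.61923
2. -89.25194, 25.75617
3. -12.09721, -43.01765
4. 89.97414, -55.73342

Point 1:
  Lat: degrees = first 2 digits = 0, minutes = 5.07678; 0 + 5.07678/60 = 0.084613
  S ⇒ negate
  Lon: degrees = first 3 digits = 178, minutes = 37.154; 178 + 37.154/60 = 178.619233
  E ⇒ keep positive
Point 2:
  Latitude: 15′ + 7″ = 15.11667′; 89 + 15.11667/60 = 89.251944
  hemisphere S, so the sign is −
  Lon: 25° + 45/60 + 22.2/3600 = 25 + 0.750000 + 0.006167 = 25.756167
  E ⇒ keep positive
Point 3:
  Lat: degrees = first 2 digits = 12, minutes = 5.8327; 12 + 5.8327/60 = 12.097212
  S → negative
  Longitude: degrees = first 3 digits = 43, minutes = 1.059; 43 + 1.059/60 = 43.017650
  W → negative
Point 4:
  Latitude: 89 + 58/60 + 26.9/3600 = 89.974139
  N ⇒ keep positive
  λ: 44′ + 0.3″ = 44.00500′; 55 + 44.00500/60 = 55.733417
  W → negative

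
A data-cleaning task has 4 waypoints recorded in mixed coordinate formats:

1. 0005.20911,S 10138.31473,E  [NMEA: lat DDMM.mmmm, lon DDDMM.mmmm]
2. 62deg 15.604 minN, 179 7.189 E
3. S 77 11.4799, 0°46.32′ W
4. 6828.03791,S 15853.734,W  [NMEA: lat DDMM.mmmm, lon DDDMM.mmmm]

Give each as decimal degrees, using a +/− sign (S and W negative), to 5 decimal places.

Point 1:
  Latitude: degrees = first 2 digits = 0, minutes = 5.20911; 0 + 5.20911/60 = 0.086819
  S → negative
  Longitude: split at 3 digits → 101° and 38.31473′; 101 + 38.31473/60 = 101.638579
  E ⇒ keep positive
Point 2:
  φ: 15.604′ = 0.260067°; total 62.260067
  N → positive
  Lon: 7.189′ = 0.119817°; total 179.119817
  E ⇒ keep positive
Point 3:
  Latitude: 77 + 11.4799/60 = 77.191332
  hemisphere S, so the sign is −
  λ: 0 + 46.32/60 = 0.772000
  W ⇒ negate
Point 4:
  φ: degrees = first 2 digits = 68, minutes = 28.03791; 68 + 28.03791/60 = 68.467299
  hemisphere S, so the sign is −
  Lon: split at 3 digits → 158° and 53.734′; 158 + 53.734/60 = 158.895567
  hemisphere W, so the sign is −

1. -0.08682, 101.63858
2. 62.26007, 179.11982
3. -77.19133, -0.77200
4. -68.46730, -158.89557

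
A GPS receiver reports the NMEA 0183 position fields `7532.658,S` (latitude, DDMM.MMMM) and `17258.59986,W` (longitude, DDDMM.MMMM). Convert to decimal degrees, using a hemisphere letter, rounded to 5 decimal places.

φ: degrees = first 2 digits = 75, minutes = 32.658; 75 + 32.658/60 = 75.544300
Longitude: split at 3 digits → 172° and 58.59986′; 172 + 58.59986/60 = 172.976664

75.54430° S, 172.97666° W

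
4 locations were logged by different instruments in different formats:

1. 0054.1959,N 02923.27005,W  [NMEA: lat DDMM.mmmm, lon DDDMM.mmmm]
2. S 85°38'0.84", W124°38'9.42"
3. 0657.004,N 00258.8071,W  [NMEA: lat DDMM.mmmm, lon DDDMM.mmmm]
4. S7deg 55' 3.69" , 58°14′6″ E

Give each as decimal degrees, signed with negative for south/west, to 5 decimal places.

Point 1:
  Lat: degrees = first 2 digits = 0, minutes = 54.1959; 0 + 54.1959/60 = 0.903265
  N → positive
  Longitude: degrees = first 3 digits = 29, minutes = 23.27005; 29 + 23.27005/60 = 29.387834
  W ⇒ negate
Point 2:
  φ: 85 + 38/60 + 0.84/3600 = 85.633567
  S ⇒ negate
  Longitude: 38′ + 9.42″ = 38.15700′; 124 + 38.15700/60 = 124.635950
  hemisphere W, so the sign is −
Point 3:
  Lat: split at 2 digits → 06° and 57.004′; 6 + 57.004/60 = 6.950067
  N ⇒ keep positive
  λ: split at 3 digits → 002° and 58.8071′; 2 + 58.8071/60 = 2.980118
  W ⇒ negate
Point 4:
  φ: 7 + 55/60 + 3.69/3600 = 7.917692
  hemisphere S, so the sign is −
  λ: 58 + 14/60 + 6/3600 = 58.235000
  E ⇒ keep positive

1. 0.90327, -29.38783
2. -85.63357, -124.63595
3. 6.95007, -2.98012
4. -7.91769, 58.23500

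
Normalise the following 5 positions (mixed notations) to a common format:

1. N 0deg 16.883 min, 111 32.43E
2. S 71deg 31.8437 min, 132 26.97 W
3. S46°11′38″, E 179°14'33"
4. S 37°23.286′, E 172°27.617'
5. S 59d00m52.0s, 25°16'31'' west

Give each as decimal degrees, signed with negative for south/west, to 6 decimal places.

Point 1:
  φ: 16.883′ = 0.281383°; total 0.2813833
  N → positive
  Lon: 32.43′ = 0.540500°; total 111.5405000
  E → positive
Point 2:
  φ: 31.8437′ = 0.530728°; total 71.5307283
  hemisphere S, so the sign is −
  Longitude: 26.97′ = 0.449500°; total 132.4495000
  W ⇒ negate
Point 3:
  Latitude: 11′ + 38″ = 11.63333′; 46 + 11.63333/60 = 46.1938889
  hemisphere S, so the sign is −
  λ: 179° + 14/60 + 33/3600 = 179 + 0.233333 + 0.009167 = 179.2425000
  E ⇒ keep positive
Point 4:
  Lat: 23.286′ = 0.388100°; total 37.3881000
  hemisphere S, so the sign is −
  λ: 172 + 27.617/60 = 172.4602833
  E ⇒ keep positive
Point 5:
  Lat: 0′ + 52″ = 0.86667′; 59 + 0.86667/60 = 59.0144444
  S ⇒ negate
  Longitude: 25 + 16/60 + 31/3600 = 25.2752778
  W ⇒ negate

1. 0.281383, 111.540500
2. -71.530728, -132.449500
3. -46.193889, 179.242500
4. -37.388100, 172.460283
5. -59.014444, -25.275278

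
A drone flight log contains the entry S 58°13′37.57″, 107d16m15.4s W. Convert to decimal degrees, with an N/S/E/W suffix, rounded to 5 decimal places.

58.22710° S, 107.27094° W

φ: 58° + 13/60 + 37.57/3600 = 58 + 0.216667 + 0.010436 = 58.227103
Longitude: 107 + 16/60 + 15.4/3600 = 107.270944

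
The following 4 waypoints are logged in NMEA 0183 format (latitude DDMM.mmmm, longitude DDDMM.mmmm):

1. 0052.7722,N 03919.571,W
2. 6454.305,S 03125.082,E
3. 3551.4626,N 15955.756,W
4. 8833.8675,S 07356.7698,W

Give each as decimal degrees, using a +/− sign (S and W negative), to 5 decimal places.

Point 1:
  Latitude: degrees = first 2 digits = 0, minutes = 52.7722; 0 + 52.7722/60 = 0.879537
  N ⇒ keep positive
  λ: degrees = first 3 digits = 39, minutes = 19.571; 39 + 19.571/60 = 39.326183
  W → negative
Point 2:
  φ: split at 2 digits → 64° and 54.305′; 64 + 54.305/60 = 64.905083
  S ⇒ negate
  Longitude: degrees = first 3 digits = 31, minutes = 25.082; 31 + 25.082/60 = 31.418033
  E → positive
Point 3:
  Lat: degrees = first 2 digits = 35, minutes = 51.4626; 35 + 51.4626/60 = 35.857710
  N → positive
  Longitude: split at 3 digits → 159° and 55.756′; 159 + 55.756/60 = 159.929267
  hemisphere W, so the sign is −
Point 4:
  Latitude: degrees = first 2 digits = 88, minutes = 33.8675; 88 + 33.8675/60 = 88.564458
  hemisphere S, so the sign is −
  λ: split at 3 digits → 073° and 56.7698′; 73 + 56.7698/60 = 73.946163
  W → negative

1. 0.87954, -39.32618
2. -64.90508, 31.41803
3. 35.85771, -159.92927
4. -88.56446, -73.94616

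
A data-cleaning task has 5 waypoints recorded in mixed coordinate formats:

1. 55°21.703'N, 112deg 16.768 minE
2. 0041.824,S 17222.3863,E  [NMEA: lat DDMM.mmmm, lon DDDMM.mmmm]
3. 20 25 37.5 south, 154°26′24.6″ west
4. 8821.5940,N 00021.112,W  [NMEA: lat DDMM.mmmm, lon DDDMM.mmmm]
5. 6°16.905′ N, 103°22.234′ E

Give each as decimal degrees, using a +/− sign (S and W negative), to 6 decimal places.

1. 55.361717, 112.279467
2. -0.697067, 172.373105
3. -20.427083, -154.440167
4. 88.359900, -0.351867
5. 6.281750, 103.370567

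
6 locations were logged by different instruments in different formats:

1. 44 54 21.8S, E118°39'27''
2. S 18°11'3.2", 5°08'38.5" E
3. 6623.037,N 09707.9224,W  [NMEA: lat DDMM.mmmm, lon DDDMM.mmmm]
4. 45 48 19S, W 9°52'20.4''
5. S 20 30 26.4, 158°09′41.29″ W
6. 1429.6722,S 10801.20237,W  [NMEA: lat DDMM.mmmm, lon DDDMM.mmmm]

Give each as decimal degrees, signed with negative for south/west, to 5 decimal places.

Point 1:
  Latitude: 44 + 54/60 + 21.8/3600 = 44.906056
  hemisphere S, so the sign is −
  λ: 39′ + 27″ = 39.45000′; 118 + 39.45000/60 = 118.657500
  E ⇒ keep positive
Point 2:
  Lat: 18° + 11/60 + 3.2/3600 = 18 + 0.183333 + 0.000889 = 18.184222
  hemisphere S, so the sign is −
  λ: 5° + 8/60 + 38.5/3600 = 5 + 0.133333 + 0.010694 = 5.144028
  E → positive
Point 3:
  Lat: degrees = first 2 digits = 66, minutes = 23.037; 66 + 23.037/60 = 66.383950
  N ⇒ keep positive
  Longitude: split at 3 digits → 097° and 7.9224′; 97 + 7.9224/60 = 97.132040
  W → negative
Point 4:
  φ: 45 + 48/60 + 19/3600 = 45.805278
  S → negative
  Lon: 9 + 52/60 + 20.4/3600 = 9.872333
  hemisphere W, so the sign is −
Point 5:
  φ: 20 + 30/60 + 26.4/3600 = 20.507333
  hemisphere S, so the sign is −
  Longitude: 158° + 9/60 + 41.29/3600 = 158 + 0.150000 + 0.011469 = 158.161469
  hemisphere W, so the sign is −
Point 6:
  Latitude: split at 2 digits → 14° and 29.6722′; 14 + 29.6722/60 = 14.494537
  S → negative
  Lon: split at 3 digits → 108° and 1.20237′; 108 + 1.20237/60 = 108.020040
  W → negative

1. -44.90606, 118.65750
2. -18.18422, 5.14403
3. 66.38395, -97.13204
4. -45.80528, -9.87233
5. -20.50733, -158.16147
6. -14.49454, -108.02004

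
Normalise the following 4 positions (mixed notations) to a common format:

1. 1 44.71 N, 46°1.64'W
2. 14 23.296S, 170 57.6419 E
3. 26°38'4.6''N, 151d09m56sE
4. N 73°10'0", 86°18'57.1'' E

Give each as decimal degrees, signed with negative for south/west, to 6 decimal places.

1. 1.745167, -46.027333
2. -14.388267, 170.960698
3. 26.634611, 151.165556
4. 73.166667, 86.315861

Point 1:
  Lat: 44.71′ = 0.745167°; total 1.7451667
  N ⇒ keep positive
  Longitude: 1.64′ = 0.027333°; total 46.0273333
  W → negative
Point 2:
  Latitude: 23.296′ = 0.388267°; total 14.3882667
  hemisphere S, so the sign is −
  Lon: 57.6419′ = 0.960698°; total 170.9606983
  E ⇒ keep positive
Point 3:
  φ: 26° + 38/60 + 4.6/3600 = 26 + 0.633333 + 0.001278 = 26.6346111
  N → positive
  Lon: 9′ + 56″ = 9.93333′; 151 + 9.93333/60 = 151.1655556
  E ⇒ keep positive
Point 4:
  Lat: 73° + 10/60 + 0/3600 = 73 + 0.166667 + 0.000000 = 73.1666667
  N ⇒ keep positive
  λ: 86° + 18/60 + 57.1/3600 = 86 + 0.300000 + 0.015861 = 86.3158611
  E → positive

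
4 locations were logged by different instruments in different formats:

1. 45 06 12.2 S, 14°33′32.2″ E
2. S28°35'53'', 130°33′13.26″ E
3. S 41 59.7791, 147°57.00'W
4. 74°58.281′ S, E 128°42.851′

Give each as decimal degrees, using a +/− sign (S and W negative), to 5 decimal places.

Point 1:
  Lat: 45° + 6/60 + 12.2/3600 = 45 + 0.100000 + 0.003389 = 45.103389
  S ⇒ negate
  Lon: 14 + 33/60 + 32.2/3600 = 14.558944
  E ⇒ keep positive
Point 2:
  Lat: 35′ + 53″ = 35.88333′; 28 + 35.88333/60 = 28.598056
  S → negative
  λ: 130° + 33/60 + 13.26/3600 = 130 + 0.550000 + 0.003683 = 130.553683
  E → positive
Point 3:
  Lat: 41 + 59.7791/60 = 41.996318
  S → negative
  Lon: 57′ = 0.950000°; total 147.950000
  W → negative
Point 4:
  Latitude: 74 + 58.281/60 = 74.971350
  S ⇒ negate
  Lon: 42.851′ = 0.714183°; total 128.714183
  E ⇒ keep positive

1. -45.10339, 14.55894
2. -28.59806, 130.55368
3. -41.99632, -147.95000
4. -74.97135, 128.71418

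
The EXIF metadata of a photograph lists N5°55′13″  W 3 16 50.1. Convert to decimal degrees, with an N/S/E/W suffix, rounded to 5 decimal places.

5.92028° N, 3.28058° W

Lat: 5° + 55/60 + 13/3600 = 5 + 0.916667 + 0.003611 = 5.920278
λ: 16′ + 50.1″ = 16.83500′; 3 + 16.83500/60 = 3.280583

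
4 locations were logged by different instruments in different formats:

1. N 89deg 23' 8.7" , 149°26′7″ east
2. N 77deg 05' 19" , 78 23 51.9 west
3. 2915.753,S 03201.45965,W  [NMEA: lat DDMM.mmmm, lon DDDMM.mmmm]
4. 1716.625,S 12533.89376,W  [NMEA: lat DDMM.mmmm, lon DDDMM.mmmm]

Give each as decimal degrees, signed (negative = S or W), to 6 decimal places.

1. 89.385750, 149.435278
2. 77.088611, -78.397750
3. -29.262550, -32.024328
4. -17.277083, -125.564896

Point 1:
  Latitude: 89° + 23/60 + 8.7/3600 = 89 + 0.383333 + 0.002417 = 89.3857500
  N → positive
  Lon: 26′ + 7″ = 26.11667′; 149 + 26.11667/60 = 149.4352778
  E ⇒ keep positive
Point 2:
  Lat: 5′ + 19″ = 5.31667′; 77 + 5.31667/60 = 77.0886111
  N ⇒ keep positive
  Longitude: 78 + 23/60 + 51.9/3600 = 78.3977500
  W ⇒ negate
Point 3:
  Latitude: degrees = first 2 digits = 29, minutes = 15.753; 29 + 15.753/60 = 29.2625500
  S → negative
  Longitude: degrees = first 3 digits = 32, minutes = 1.45965; 32 + 1.45965/60 = 32.0243275
  hemisphere W, so the sign is −
Point 4:
  Latitude: degrees = first 2 digits = 17, minutes = 16.625; 17 + 16.625/60 = 17.2770833
  hemisphere S, so the sign is −
  Lon: split at 3 digits → 125° and 33.89376′; 125 + 33.89376/60 = 125.5648960
  W → negative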